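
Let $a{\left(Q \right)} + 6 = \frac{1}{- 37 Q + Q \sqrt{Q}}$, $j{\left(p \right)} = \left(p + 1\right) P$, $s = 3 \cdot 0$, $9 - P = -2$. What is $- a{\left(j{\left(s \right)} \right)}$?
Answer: $\frac{89665}{14938} + \frac{\sqrt{11}}{14938} \approx 6.0027$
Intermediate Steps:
$P = 11$ ($P = 9 - -2 = 9 + 2 = 11$)
$s = 0$
$j{\left(p \right)} = 11 + 11 p$ ($j{\left(p \right)} = \left(p + 1\right) 11 = \left(1 + p\right) 11 = 11 + 11 p$)
$a{\left(Q \right)} = -6 + \frac{1}{Q^{\frac{3}{2}} - 37 Q}$ ($a{\left(Q \right)} = -6 + \frac{1}{- 37 Q + Q \sqrt{Q}} = -6 + \frac{1}{- 37 Q + Q^{\frac{3}{2}}} = -6 + \frac{1}{Q^{\frac{3}{2}} - 37 Q}$)
$- a{\left(j{\left(s \right)} \right)} = - \frac{1 - 6 \left(11 + 11 \cdot 0\right)^{\frac{3}{2}} + 222 \left(11 + 11 \cdot 0\right)}{\left(11 + 11 \cdot 0\right)^{\frac{3}{2}} - 37 \left(11 + 11 \cdot 0\right)} = - \frac{1 - 6 \left(11 + 0\right)^{\frac{3}{2}} + 222 \left(11 + 0\right)}{\left(11 + 0\right)^{\frac{3}{2}} - 37 \left(11 + 0\right)} = - \frac{1 - 6 \cdot 11^{\frac{3}{2}} + 222 \cdot 11}{11^{\frac{3}{2}} - 407} = - \frac{1 - 6 \cdot 11 \sqrt{11} + 2442}{11 \sqrt{11} - 407} = - \frac{1 - 66 \sqrt{11} + 2442}{-407 + 11 \sqrt{11}} = - \frac{2443 - 66 \sqrt{11}}{-407 + 11 \sqrt{11}}$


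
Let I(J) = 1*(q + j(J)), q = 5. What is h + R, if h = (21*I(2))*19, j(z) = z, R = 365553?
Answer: 368346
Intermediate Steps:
I(J) = 5 + J (I(J) = 1*(5 + J) = 5 + J)
h = 2793 (h = (21*(5 + 2))*19 = (21*7)*19 = 147*19 = 2793)
h + R = 2793 + 365553 = 368346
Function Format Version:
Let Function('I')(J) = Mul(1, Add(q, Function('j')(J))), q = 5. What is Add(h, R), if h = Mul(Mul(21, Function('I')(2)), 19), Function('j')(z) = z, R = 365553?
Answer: 368346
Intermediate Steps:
Function('I')(J) = Add(5, J) (Function('I')(J) = Mul(1, Add(5, J)) = Add(5, J))
h = 2793 (h = Mul(Mul(21, Add(5, 2)), 19) = Mul(Mul(21, 7), 19) = Mul(147, 19) = 2793)
Add(h, R) = Add(2793, 365553) = 368346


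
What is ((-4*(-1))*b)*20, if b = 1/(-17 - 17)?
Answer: -40/17 ≈ -2.3529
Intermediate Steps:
b = -1/34 (b = 1/(-34) = -1/34 ≈ -0.029412)
((-4*(-1))*b)*20 = (-4*(-1)*(-1/34))*20 = (4*(-1/34))*20 = -2/17*20 = -40/17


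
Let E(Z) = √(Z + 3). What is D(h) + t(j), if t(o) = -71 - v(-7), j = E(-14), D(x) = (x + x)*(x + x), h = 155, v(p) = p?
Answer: 96036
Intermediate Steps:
E(Z) = √(3 + Z)
D(x) = 4*x² (D(x) = (2*x)*(2*x) = 4*x²)
j = I*√11 (j = √(3 - 14) = √(-11) = I*√11 ≈ 3.3166*I)
t(o) = -64 (t(o) = -71 - 1*(-7) = -71 + 7 = -64)
D(h) + t(j) = 4*155² - 64 = 4*24025 - 64 = 96100 - 64 = 96036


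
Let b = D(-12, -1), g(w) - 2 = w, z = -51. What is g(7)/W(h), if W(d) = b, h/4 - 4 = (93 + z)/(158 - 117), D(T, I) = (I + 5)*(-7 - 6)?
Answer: -9/52 ≈ -0.17308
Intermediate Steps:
g(w) = 2 + w
D(T, I) = -65 - 13*I (D(T, I) = (5 + I)*(-13) = -65 - 13*I)
b = -52 (b = -65 - 13*(-1) = -65 + 13 = -52)
h = 824/41 (h = 16 + 4*((93 - 51)/(158 - 117)) = 16 + 4*(42/41) = 16 + 168/41 = 824/41 ≈ 20.098)
W(d) = -52
g(7)/W(h) = (2 + 7)/(-52) = 9*(-1/52) = -9/52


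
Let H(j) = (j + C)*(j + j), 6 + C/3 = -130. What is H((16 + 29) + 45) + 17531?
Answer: -39709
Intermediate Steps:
C = -408 (C = -18 + 3*(-130) = -18 - 390 = -408)
H(j) = 2*j*(-408 + j) (H(j) = (j - 408)*(j + j) = (-408 + j)*(2*j) = 2*j*(-408 + j))
H((16 + 29) + 45) + 17531 = 2*((16 + 29) + 45)*(-408 + ((16 + 29) + 45)) + 17531 = 2*(45 + 45)*(-408 + (45 + 45)) + 17531 = 2*90*(-408 + 90) + 17531 = 2*90*(-318) + 17531 = -57240 + 17531 = -39709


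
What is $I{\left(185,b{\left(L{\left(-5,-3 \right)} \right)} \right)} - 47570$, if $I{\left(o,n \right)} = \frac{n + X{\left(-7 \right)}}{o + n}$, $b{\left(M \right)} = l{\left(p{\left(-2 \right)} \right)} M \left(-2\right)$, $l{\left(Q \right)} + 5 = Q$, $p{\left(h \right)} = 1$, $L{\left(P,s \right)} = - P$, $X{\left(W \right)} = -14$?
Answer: $- \frac{10703224}{225} \approx -47570.0$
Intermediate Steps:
$l{\left(Q \right)} = -5 + Q$
$b{\left(M \right)} = 8 M$ ($b{\left(M \right)} = \left(-5 + 1\right) M \left(-2\right) = - 4 M \left(-2\right) = 8 M$)
$I{\left(o,n \right)} = \frac{-14 + n}{n + o}$ ($I{\left(o,n \right)} = \frac{n - 14}{o + n} = \frac{-14 + n}{n + o}$)
$I{\left(185,b{\left(L{\left(-5,-3 \right)} \right)} \right)} - 47570 = \frac{-14 + 8 \left(\left(-1\right) \left(-5\right)\right)}{8 \left(\left(-1\right) \left(-5\right)\right) + 185} - 47570 = \frac{-14 + 8 \cdot 5}{8 \cdot 5 + 185} - 47570 = \frac{-14 + 40}{40 + 185} - 47570 = \frac{1}{225} \cdot 26 - 47570 = \frac{26}{225} - 47570 = - \frac{10703224}{225}$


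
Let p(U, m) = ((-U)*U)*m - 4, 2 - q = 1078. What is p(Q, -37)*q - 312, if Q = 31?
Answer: -38255340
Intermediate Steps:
q = -1076 (q = 2 - 1*1078 = 2 - 1078 = -1076)
p(U, m) = -4 - m*U² (p(U, m) = (-U²)*m - 4 = -m*U² - 4 = -4 - m*U²)
p(Q, -37)*q - 312 = (-4 - 1*(-37)*31²)*(-1076) - 312 = (-4 - 1*(-37)*961)*(-1076) - 312 = (-4 + 35557)*(-1076) - 312 = 35553*(-1076) - 312 = -38255028 - 312 = -38255340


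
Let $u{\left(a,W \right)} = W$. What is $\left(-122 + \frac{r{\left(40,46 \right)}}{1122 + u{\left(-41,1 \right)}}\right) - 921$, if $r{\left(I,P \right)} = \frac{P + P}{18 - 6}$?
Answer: $- \frac{3513844}{3369} \approx -1043.0$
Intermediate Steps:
$r{\left(I,P \right)} = \frac{P}{6}$ ($r{\left(I,P \right)} = \frac{2 P}{12} = 2 P \frac{1}{12} = \frac{P}{6}$)
$\left(-122 + \frac{r{\left(40,46 \right)}}{1122 + u{\left(-41,1 \right)}}\right) - 921 = \left(-122 + \frac{\frac{1}{6} \cdot 46}{1122 + 1}\right) - 921 = \left(-122 + \frac{23}{3 \cdot 1123}\right) - 921 = \left(-122 + \frac{23}{3} \cdot \frac{1}{1123}\right) - 921 = \left(-122 + \frac{23}{3369}\right) - 921 = - \frac{410995}{3369} - 921 = - \frac{3513844}{3369}$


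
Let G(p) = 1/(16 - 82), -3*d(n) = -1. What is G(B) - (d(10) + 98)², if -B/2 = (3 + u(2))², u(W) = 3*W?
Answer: -1914553/198 ≈ -9669.5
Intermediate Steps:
d(n) = ⅓ (d(n) = -⅓*(-1) = ⅓)
B = -162 (B = -2*(3 + 3*2)² = -2*(3 + 6)² = -2*9² = -2*81 = -162)
G(p) = -1/66 (G(p) = 1/(-66) = -1/66)
G(B) - (d(10) + 98)² = -1/66 - (⅓ + 98)² = -1/66 - (295/3)² = -1/66 - 1*87025/9 = -1/66 - 87025/9 = -1914553/198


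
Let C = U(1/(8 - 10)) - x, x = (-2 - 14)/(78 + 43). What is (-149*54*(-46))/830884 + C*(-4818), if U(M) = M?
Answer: 4049707830/2284931 ≈ 1772.4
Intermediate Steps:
x = -16/121 ≈ -0.13223
C = -89/242 (C = 1/(8 - 10) - 1*(-16/121) = 1/(-2) + 16/121 = -½ + 16/121 = -89/242 ≈ -0.36777)
(-149*54*(-46))/830884 + C*(-4818) = (-149*54*(-46))/830884 - 89/242*(-4818) = -8046*(-46)*(1/830884) + 19491/11 = 370116*(1/830884) + 19491/11 = 92529/207721 + 19491/11 = 4049707830/2284931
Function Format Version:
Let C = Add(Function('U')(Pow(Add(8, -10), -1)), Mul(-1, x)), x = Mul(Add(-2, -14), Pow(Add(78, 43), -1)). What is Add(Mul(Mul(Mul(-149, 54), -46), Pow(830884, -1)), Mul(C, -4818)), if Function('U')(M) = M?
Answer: Rational(4049707830, 2284931) ≈ 1772.4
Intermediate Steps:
x = Rational(-16, 121) (x = Mul(-16, Pow(121, -1)) = Mul(-16, Rational(1, 121)) = Rational(-16, 121) ≈ -0.13223)
C = Rational(-89, 242) (C = Add(Pow(Add(8, -10), -1), Mul(-1, Rational(-16, 121))) = Add(Pow(-2, -1), Rational(16, 121)) = Add(Rational(-1, 2), Rational(16, 121)) = Rational(-89, 242) ≈ -0.36777)
Add(Mul(Mul(Mul(-149, 54), -46), Pow(830884, -1)), Mul(C, -4818)) = Add(Mul(Mul(Mul(-149, 54), -46), Pow(830884, -1)), Mul(Rational(-89, 242), -4818)) = Add(Mul(Mul(-8046, -46), Rational(1, 830884)), Rational(19491, 11)) = Add(Mul(370116, Rational(1, 830884)), Rational(19491, 11)) = Add(Rational(92529, 207721), Rational(19491, 11)) = Rational(4049707830, 2284931)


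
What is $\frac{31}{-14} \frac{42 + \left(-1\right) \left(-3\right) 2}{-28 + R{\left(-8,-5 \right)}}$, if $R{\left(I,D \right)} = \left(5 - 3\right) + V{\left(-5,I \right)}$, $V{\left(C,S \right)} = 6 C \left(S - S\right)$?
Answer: $\frac{372}{91} \approx 4.0879$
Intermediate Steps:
$V{\left(C,S \right)} = 0$ ($V{\left(C,S \right)} = 6 C 0 = 0$)
$R{\left(I,D \right)} = 2$ ($R{\left(I,D \right)} = \left(5 - 3\right) + 0 = 2 + 0 = 2$)
$\frac{31}{-14} \frac{42 + \left(-1\right) \left(-3\right) 2}{-28 + R{\left(-8,-5 \right)}} = \frac{31}{-14} \frac{42 + \left(-1\right) \left(-3\right) 2}{-28 + 2} = 31 \left(- \frac{1}{14}\right) \frac{42 + 3 \cdot 2}{-26} = - \frac{31 \left(42 + 6\right) \left(- \frac{1}{26}\right)}{14} = - \frac{31 \cdot 48 \left(- \frac{1}{26}\right)}{14} = \left(- \frac{31}{14}\right) \left(- \frac{24}{13}\right) = \frac{372}{91}$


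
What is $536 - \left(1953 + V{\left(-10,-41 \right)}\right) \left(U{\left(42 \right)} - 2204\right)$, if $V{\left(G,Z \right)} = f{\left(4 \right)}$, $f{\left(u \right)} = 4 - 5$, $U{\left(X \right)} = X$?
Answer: $4220760$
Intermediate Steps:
$f{\left(u \right)} = -1$
$V{\left(G,Z \right)} = -1$
$536 - \left(1953 + V{\left(-10,-41 \right)}\right) \left(U{\left(42 \right)} - 2204\right) = 536 - \left(1953 - 1\right) \left(42 - 2204\right) = 536 - 1952 \left(-2162\right) = 536 - -4220224 = 536 + 4220224 = 4220760$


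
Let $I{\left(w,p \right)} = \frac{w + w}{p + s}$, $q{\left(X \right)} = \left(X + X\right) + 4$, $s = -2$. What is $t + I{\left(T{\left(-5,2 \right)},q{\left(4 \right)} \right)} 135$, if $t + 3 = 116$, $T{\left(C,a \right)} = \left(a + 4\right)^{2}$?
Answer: $1085$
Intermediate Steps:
$T{\left(C,a \right)} = \left(4 + a\right)^{2}$
$t = 113$ ($t = -3 + 116 = 113$)
$q{\left(X \right)} = 4 + 2 X$ ($q{\left(X \right)} = 2 X + 4 = 4 + 2 X$)
$I{\left(w,p \right)} = \frac{2 w}{-2 + p}$ ($I{\left(w,p \right)} = \frac{w + w}{p - 2} = \frac{2 w}{-2 + p}$)
$t + I{\left(T{\left(-5,2 \right)},q{\left(4 \right)} \right)} 135 = 113 + \frac{2 \left(4 + 2\right)^{2}}{-2 + \left(4 + 2 \cdot 4\right)} 135 = 113 + \frac{2 \cdot 6^{2}}{-2 + \left(4 + 8\right)} 135 = 113 + 2 \cdot 36 \frac{1}{-2 + 12} \cdot 135 = 113 + 2 \cdot 36 \cdot \frac{1}{10} \cdot 135 = 113 + \frac{36}{5} \cdot 135 = 113 + 972 = 1085$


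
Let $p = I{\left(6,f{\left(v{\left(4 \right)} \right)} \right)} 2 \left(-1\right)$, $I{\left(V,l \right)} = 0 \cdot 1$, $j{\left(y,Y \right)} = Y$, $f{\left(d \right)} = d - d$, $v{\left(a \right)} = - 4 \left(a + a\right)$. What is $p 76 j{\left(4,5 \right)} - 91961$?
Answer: $-91961$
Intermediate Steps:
$v{\left(a \right)} = - 8 a$ ($v{\left(a \right)} = - 4 \cdot 2 a = - 8 a$)
$f{\left(d \right)} = 0$
$I{\left(V,l \right)} = 0$
$p = 0$ ($p = 0 \cdot 2 \left(-1\right) = 0 \left(-1\right) = 0$)
$p 76 j{\left(4,5 \right)} - 91961 = 0 \cdot 76 \cdot 5 - 91961 = 0 \cdot 5 - 91961 = 0 - 91961 = -91961$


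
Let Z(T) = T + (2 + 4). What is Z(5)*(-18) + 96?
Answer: -102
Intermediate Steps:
Z(T) = 6 + T (Z(T) = T + 6 = 6 + T)
Z(5)*(-18) + 96 = (6 + 5)*(-18) + 96 = 11*(-18) + 96 = -198 + 96 = -102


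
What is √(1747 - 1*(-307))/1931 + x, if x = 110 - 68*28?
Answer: -1794 + √2054/1931 ≈ -1794.0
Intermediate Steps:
x = -1794 (x = 110 - 1904 = -1794)
√(1747 - 1*(-307))/1931 + x = √(1747 - 1*(-307))/1931 - 1794 = √(1747 + 307)*(1/1931) - 1794 = √2054*(1/1931) - 1794 = √2054/1931 - 1794 = -1794 + √2054/1931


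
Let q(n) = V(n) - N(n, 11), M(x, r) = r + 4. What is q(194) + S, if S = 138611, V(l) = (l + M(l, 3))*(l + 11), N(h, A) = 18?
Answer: 179798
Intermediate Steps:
M(x, r) = 4 + r
V(l) = (7 + l)*(11 + l) (V(l) = (l + (4 + 3))*(l + 11) = (l + 7)*(11 + l) = (7 + l)*(11 + l))
q(n) = 59 + n² + 18*n (q(n) = (77 + n² + 18*n) - 1*18 = (77 + n² + 18*n) - 18 = 59 + n² + 18*n)
q(194) + S = (59 + 194² + 18*194) + 138611 = (59 + 37636 + 3492) + 138611 = 41187 + 138611 = 179798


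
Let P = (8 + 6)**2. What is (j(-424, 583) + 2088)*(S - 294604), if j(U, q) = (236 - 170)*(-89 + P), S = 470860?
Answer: 1612742400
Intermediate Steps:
P = 196 (P = 14**2 = 196)
j(U, q) = 7062 (j(U, q) = (236 - 170)*(-89 + 196) = 66*107 = 7062)
(j(-424, 583) + 2088)*(S - 294604) = (7062 + 2088)*(470860 - 294604) = 9150*176256 = 1612742400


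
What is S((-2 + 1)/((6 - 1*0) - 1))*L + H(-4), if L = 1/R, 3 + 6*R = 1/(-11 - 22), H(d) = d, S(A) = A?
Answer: -901/250 ≈ -3.6040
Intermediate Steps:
R = -50/99 (R = -½ + 1/(6*(-11 - 22)) = -½ + (⅙)/(-33) = -½ + (⅙)*(-1/33) = -½ - 1/198 = -50/99 ≈ -0.50505)
L = -99/50 (L = 1/(-50/99) = -99/50 ≈ -1.9800)
S((-2 + 1)/((6 - 1*0) - 1))*L + H(-4) = ((-2 + 1)/((6 - 1*0) - 1))*(-99/50) - 4 = -1/((6 + 0) - 1)*(-99/50) - 4 = -1/(6 - 1)*(-99/50) - 4 = -1/5*(-99/50) - 4 = -1*⅕*(-99/50) - 4 = -⅕*(-99/50) - 4 = 99/250 - 4 = -901/250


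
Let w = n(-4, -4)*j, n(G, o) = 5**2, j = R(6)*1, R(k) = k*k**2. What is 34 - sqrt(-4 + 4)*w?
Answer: 34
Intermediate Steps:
R(k) = k**3
j = 216 (j = 6**3*1 = 216*1 = 216)
n(G, o) = 25
w = 5400 (w = 25*216 = 5400)
34 - sqrt(-4 + 4)*w = 34 - sqrt(-4 + 4)*5400 = 34 - sqrt(0)*5400 = 34 - 0*5400 = 34 - 0 = 34 - 1*0 = 34 + 0 = 34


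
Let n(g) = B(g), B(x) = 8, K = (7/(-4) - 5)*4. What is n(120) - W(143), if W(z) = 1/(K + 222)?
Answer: 1559/195 ≈ 7.9949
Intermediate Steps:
K = -27 (K = (7*(-¼) - 5)*4 = (-7/4 - 5)*4 = -27/4*4 = -27)
n(g) = 8
W(z) = 1/195 (W(z) = 1/(-27 + 222) = 1/195)
n(120) - W(143) = 8 - 1*1/195 = 8 - 1/195 = 1559/195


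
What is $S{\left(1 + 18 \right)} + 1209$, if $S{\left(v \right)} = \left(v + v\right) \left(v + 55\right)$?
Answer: $4021$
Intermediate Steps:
$S{\left(v \right)} = 2 v \left(55 + v\right)$
$S{\left(1 + 18 \right)} + 1209 = 2 \left(1 + 18\right) \left(55 + \left(1 + 18\right)\right) + 1209 = 2 \cdot 19 \left(55 + 19\right) + 1209 = 2 \cdot 19 \cdot 74 + 1209 = 2812 + 1209 = 4021$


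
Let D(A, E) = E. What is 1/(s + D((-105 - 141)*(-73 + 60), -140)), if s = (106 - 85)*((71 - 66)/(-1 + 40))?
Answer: -13/1785 ≈ -0.0072829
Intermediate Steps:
s = 35/13 (s = 21*(5/39) = 35/13 ≈ 2.6923)
1/(s + D((-105 - 141)*(-73 + 60), -140)) = 1/(35/13 - 140) = 1/(-1785/13) = -13/1785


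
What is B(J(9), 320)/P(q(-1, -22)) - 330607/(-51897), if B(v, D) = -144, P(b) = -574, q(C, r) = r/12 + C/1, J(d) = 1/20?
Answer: 98620793/14894439 ≈ 6.6213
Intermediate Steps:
J(d) = 1/20
q(C, r) = C + r/12 (q(C, r) = r*(1/12) + C*1 = r/12 + C = C + r/12)
B(J(9), 320)/P(q(-1, -22)) - 330607/(-51897) = -144/(-574) - 330607/(-51897) = -144*(-1/574) - 330607*(-1/51897) = 72/287 + 330607/51897 = 98620793/14894439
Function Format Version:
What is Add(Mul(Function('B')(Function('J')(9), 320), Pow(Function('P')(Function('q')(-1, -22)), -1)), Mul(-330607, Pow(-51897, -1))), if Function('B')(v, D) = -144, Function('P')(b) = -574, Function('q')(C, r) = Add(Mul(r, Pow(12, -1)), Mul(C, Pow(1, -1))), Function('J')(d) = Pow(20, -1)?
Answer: Rational(98620793, 14894439) ≈ 6.6213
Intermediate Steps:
Function('J')(d) = Rational(1, 20)
Function('q')(C, r) = Add(C, Mul(Rational(1, 12), r)) (Function('q')(C, r) = Add(Mul(r, Rational(1, 12)), Mul(C, 1)) = Add(Mul(Rational(1, 12), r), C) = Add(C, Mul(Rational(1, 12), r)))
Add(Mul(Function('B')(Function('J')(9), 320), Pow(Function('P')(Function('q')(-1, -22)), -1)), Mul(-330607, Pow(-51897, -1))) = Add(Mul(-144, Pow(-574, -1)), Mul(-330607, Pow(-51897, -1))) = Add(Mul(-144, Rational(-1, 574)), Mul(-330607, Rational(-1, 51897))) = Add(Rational(72, 287), Rational(330607, 51897)) = Rational(98620793, 14894439)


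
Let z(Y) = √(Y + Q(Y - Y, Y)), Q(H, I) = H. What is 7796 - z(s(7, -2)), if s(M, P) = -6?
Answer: 7796 - I*√6 ≈ 7796.0 - 2.4495*I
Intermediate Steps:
z(Y) = √Y (z(Y) = √(Y + (Y - Y)) = √(Y + 0) = √Y)
7796 - z(s(7, -2)) = 7796 - √(-6) = 7796 - I*√6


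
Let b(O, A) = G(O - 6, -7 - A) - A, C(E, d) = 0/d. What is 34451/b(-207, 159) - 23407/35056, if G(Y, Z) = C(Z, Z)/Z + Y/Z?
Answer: -201093385163/917801136 ≈ -219.10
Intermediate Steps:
C(E, d) = 0
G(Y, Z) = Y/Z (G(Y, Z) = 0/Z + Y/Z = 0 + Y/Z = Y/Z)
b(O, A) = -A + (-6 + O)/(-7 - A) (b(O, A) = (O - 6)/(-7 - A) - A = (-6 + O)/(-7 - A) - A = -A + (-6 + O)/(-7 - A))
34451/b(-207, 159) - 23407/35056 = 34451/(((6 - 1*(-207) - 1*159*(7 + 159))/(7 + 159))) - 23407/35056 = 34451/(((6 + 207 - 1*159*166)/166)) - 23407*1/35056 = 34451/(((6 + 207 - 26394)/166)) - 23407/35056 = 34451/(((1/166)*(-26181))) - 23407/35056 = 34451/(-26181/166) - 23407/35056 = 34451*(-166/26181) - 23407/35056 = -5718866/26181 - 23407/35056 = -201093385163/917801136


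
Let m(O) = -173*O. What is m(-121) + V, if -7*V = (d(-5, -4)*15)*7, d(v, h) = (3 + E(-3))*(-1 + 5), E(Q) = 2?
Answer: 20633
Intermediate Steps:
d(v, h) = 20 (d(v, h) = (3 + 2)*(-1 + 5) = 5*4 = 20)
V = -300 (V = -20*15*7/7 = -300*7/7 = -⅐*2100 = -300)
m(-121) + V = -173*(-121) - 300 = 20933 - 300 = 20633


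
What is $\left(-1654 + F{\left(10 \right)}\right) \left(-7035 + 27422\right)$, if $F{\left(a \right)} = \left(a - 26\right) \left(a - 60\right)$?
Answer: $-17410498$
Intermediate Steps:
$F{\left(a \right)} = \left(-60 + a\right) \left(-26 + a\right)$ ($F{\left(a \right)} = \left(-26 + a\right) \left(-60 + a\right) = \left(-60 + a\right) \left(-26 + a\right)$)
$\left(-1654 + F{\left(10 \right)}\right) \left(-7035 + 27422\right) = \left(-1654 + \left(1560 + 10^{2} - 860\right)\right) \left(-7035 + 27422\right) = \left(-1654 + \left(1560 + 100 - 860\right)\right) 20387 = \left(-1654 + 800\right) 20387 = \left(-854\right) 20387 = -17410498$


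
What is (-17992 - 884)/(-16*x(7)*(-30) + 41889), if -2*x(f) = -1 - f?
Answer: -6292/14603 ≈ -0.43087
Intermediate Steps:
x(f) = 1/2 + f/2 (x(f) = -(-1 - f)/2 = 1/2 + f/2)
(-17992 - 884)/(-16*x(7)*(-30) + 41889) = (-17992 - 884)/(-16*(1/2 + (1/2)*7)*(-30) + 41889) = -18876/(-16*(1/2 + 7/2)*(-30) + 41889) = -18876/(-16*4*(-30) + 41889) = -18876/(-64*(-30) + 41889) = -18876/(1920 + 41889) = -18876/43809 = -18876*1/43809 = -6292/14603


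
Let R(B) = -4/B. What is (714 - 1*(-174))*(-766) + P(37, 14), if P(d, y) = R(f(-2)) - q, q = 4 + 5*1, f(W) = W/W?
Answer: -680221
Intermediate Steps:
f(W) = 1
q = 9 (q = 4 + 5 = 9)
P(d, y) = -13 (P(d, y) = -4/1 - 1*9 = -4*1 - 9 = -4 - 9 = -13)
(714 - 1*(-174))*(-766) + P(37, 14) = (714 - 1*(-174))*(-766) - 13 = (714 + 174)*(-766) - 13 = 888*(-766) - 13 = -680208 - 13 = -680221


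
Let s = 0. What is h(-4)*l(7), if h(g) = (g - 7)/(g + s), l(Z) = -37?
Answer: -407/4 ≈ -101.75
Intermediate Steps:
h(g) = (-7 + g)/g (h(g) = (g - 7)/(g + 0) = (-7 + g)/g)
h(-4)*l(7) = ((-7 - 4)/(-4))*(-37) = -¼*(-11)*(-37) = (11/4)*(-37) = -407/4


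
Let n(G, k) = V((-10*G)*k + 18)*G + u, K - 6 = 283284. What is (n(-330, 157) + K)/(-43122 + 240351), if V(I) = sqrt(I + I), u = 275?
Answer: 283565/197229 - 220*sqrt(259059)/65743 ≈ -0.26548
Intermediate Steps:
V(I) = sqrt(2)*sqrt(I) (V(I) = sqrt(2*I) = sqrt(2)*sqrt(I))
K = 283290 (K = 6 + 283284 = 283290)
n(G, k) = 275 + G*sqrt(2)*sqrt(18 - 10*G*k) (n(G, k) = (sqrt(2)*sqrt((-10*G)*k + 18))*G + 275 = (sqrt(2)*sqrt(-10*G*k + 18))*G + 275 = (sqrt(2)*sqrt(18 - 10*G*k))*G + 275 = G*sqrt(2)*sqrt(18 - 10*G*k) + 275 = 275 + G*sqrt(2)*sqrt(18 - 10*G*k))
(n(-330, 157) + K)/(-43122 + 240351) = ((275 + 2*(-330)*sqrt(9 - 5*(-330)*157)) + 283290)/(-43122 + 240351) = ((275 + 2*(-330)*sqrt(9 + 259050)) + 283290)/197229 = ((275 + 2*(-330)*sqrt(259059)) + 283290)*(1/197229) = ((275 - 660*sqrt(259059)) + 283290)*(1/197229) = (283565 - 660*sqrt(259059))*(1/197229) = 283565/197229 - 220*sqrt(259059)/65743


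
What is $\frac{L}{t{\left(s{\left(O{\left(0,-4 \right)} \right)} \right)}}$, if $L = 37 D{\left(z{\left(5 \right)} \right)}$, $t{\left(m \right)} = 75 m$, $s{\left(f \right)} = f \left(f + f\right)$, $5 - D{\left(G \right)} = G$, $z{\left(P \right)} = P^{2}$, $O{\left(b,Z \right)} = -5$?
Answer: $- \frac{74}{375} \approx -0.19733$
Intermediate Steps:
$D{\left(G \right)} = 5 - G$
$s{\left(f \right)} = 2 f^{2}$ ($s{\left(f \right)} = f 2 f = 2 f^{2}$)
$L = -740$ ($L = 37 \left(5 - 5^{2}\right) = 37 \left(5 - 25\right) = 37 \left(-20\right) = -740$)
$\frac{L}{t{\left(s{\left(O{\left(0,-4 \right)} \right)} \right)}} = - \frac{740}{75 \cdot 2 \left(-5\right)^{2}} = - \frac{740}{75 \cdot 2 \cdot 25} = - \frac{740}{75 \cdot 50} = - \frac{740}{3750} = \left(-740\right) \frac{1}{3750} = - \frac{74}{375}$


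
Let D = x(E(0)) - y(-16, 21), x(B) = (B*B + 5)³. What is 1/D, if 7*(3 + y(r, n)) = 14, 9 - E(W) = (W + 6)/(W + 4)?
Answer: 64/14706189 ≈ 4.3519e-6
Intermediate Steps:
E(W) = 9 - (6 + W)/(4 + W) (E(W) = 9 - (W + 6)/(W + 4) = 9 - (6 + W)/(4 + W))
y(r, n) = -1 (y(r, n) = -3 + (⅐)*14 = -3 + 2 = -1)
x(B) = (5 + B²)³ (x(B) = (B² + 5)³ = (5 + B²)³)
D = 14706189/64 (D = (5 + (2*(15 + 4*0)/(4 + 0))²)³ - 1*(-1) = (5 + (2*(15 + 0)/4)²)³ + 1 = (5 + (2*(¼)*15)²)³ + 1 = (5 + (15/2)²)³ + 1 = (5 + 225/4)³ + 1 = (245/4)³ + 1 = 14706125/64 + 1 = 14706189/64 ≈ 2.2978e+5)
1/D = 1/(14706189/64) = 64/14706189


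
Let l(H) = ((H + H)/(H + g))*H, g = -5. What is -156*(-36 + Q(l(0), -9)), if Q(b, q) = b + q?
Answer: 7020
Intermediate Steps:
l(H) = 2*H**2/(-5 + H) (l(H) = ((H + H)/(H - 5))*H = ((2*H)/(-5 + H))*H = (2*H/(-5 + H))*H = 2*H**2/(-5 + H))
-156*(-36 + Q(l(0), -9)) = -156*(-36 + (2*0**2/(-5 + 0) - 9)) = -156*(-36 + (2*0/(-5) - 9)) = -156*(-36 + (2*0*(-1/5) - 9)) = -156*(-36 + (0 - 9)) = -156*(-36 - 9) = -156*(-45) = 7020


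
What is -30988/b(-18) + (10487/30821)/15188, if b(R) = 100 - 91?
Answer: -14505772381441/4212984132 ≈ -3443.1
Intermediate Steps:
b(R) = 9
-30988/b(-18) + (10487/30821)/15188 = -30988/9 + (10487/30821)/15188 = -30988*⅑ + (10487*(1/30821))*(1/15188) = -30988/9 + (10487/30821)*(1/15188) = -30988/9 + 10487/468109348 = -14505772381441/4212984132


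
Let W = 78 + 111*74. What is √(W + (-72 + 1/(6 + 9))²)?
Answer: √3029941/15 ≈ 116.04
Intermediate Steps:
W = 8292 (W = 78 + 8214 = 8292)
√(W + (-72 + 1/(6 + 9))²) = √(8292 + (-72 + 1/(6 + 9))²) = √(8292 + (-72 + 1/15)²) = √(8292 + (-1079/15)²) = √(8292 + 1164241/225) = √(3029941/225) = √3029941/15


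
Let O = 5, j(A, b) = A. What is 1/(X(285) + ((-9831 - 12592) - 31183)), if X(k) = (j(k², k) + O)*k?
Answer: 1/23096944 ≈ 4.3296e-8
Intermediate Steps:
X(k) = k*(5 + k²) (X(k) = (k² + 5)*k = (5 + k²)*k = k*(5 + k²))
1/(X(285) + ((-9831 - 12592) - 31183)) = 1/(285*(5 + 285²) + ((-9831 - 12592) - 31183)) = 1/(285*(5 + 81225) + (-22423 - 31183)) = 1/(285*81230 - 53606) = 1/(23150550 - 53606) = 1/23096944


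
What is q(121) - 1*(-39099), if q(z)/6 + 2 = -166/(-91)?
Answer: 3557913/91 ≈ 39098.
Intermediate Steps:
q(z) = -96/91 (q(z) = -12 + 6*(-166/(-91)) = -12 + 6*(-166*(-1/91)) = -12 + 6*(166/91) = -12 + 996/91 = -96/91)
q(121) - 1*(-39099) = -96/91 - 1*(-39099) = -96/91 + 39099 = 3557913/91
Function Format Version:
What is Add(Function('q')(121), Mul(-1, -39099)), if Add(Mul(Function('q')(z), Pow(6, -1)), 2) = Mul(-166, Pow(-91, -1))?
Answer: Rational(3557913, 91) ≈ 39098.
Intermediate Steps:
Function('q')(z) = Rational(-96, 91) (Function('q')(z) = Add(-12, Mul(6, Mul(-166, Pow(-91, -1)))) = Add(-12, Mul(6, Mul(-166, Rational(-1, 91)))) = Add(-12, Mul(6, Rational(166, 91))) = Add(-12, Rational(996, 91)) = Rational(-96, 91))
Add(Function('q')(121), Mul(-1, -39099)) = Add(Rational(-96, 91), Mul(-1, -39099)) = Add(Rational(-96, 91), 39099) = Rational(3557913, 91)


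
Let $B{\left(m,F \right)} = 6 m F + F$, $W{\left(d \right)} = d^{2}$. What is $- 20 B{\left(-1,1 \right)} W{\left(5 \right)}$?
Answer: $2500$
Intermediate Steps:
$B{\left(m,F \right)} = F + 6 F m$ ($B{\left(m,F \right)} = 6 F m + F = F + 6 F m$)
$- 20 B{\left(-1,1 \right)} W{\left(5 \right)} = - 20 \cdot 1 \left(1 + 6 \left(-1\right)\right) 5^{2} = - 20 \cdot 1 \left(1 - 6\right) 25 = - 20 \cdot 1 \left(-5\right) 25 = \left(-20\right) \left(-5\right) 25 = 100 \cdot 25 = 2500$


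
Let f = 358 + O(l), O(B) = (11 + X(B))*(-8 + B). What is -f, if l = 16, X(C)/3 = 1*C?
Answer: -830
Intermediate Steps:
X(C) = 3*C (X(C) = 3*(1*C) = 3*C)
O(B) = (-8 + B)*(11 + 3*B) (O(B) = (11 + 3*B)*(-8 + B) = (-8 + B)*(11 + 3*B))
f = 830 (f = 358 + (-88 - 13*16 + 3*16²) = 358 + (-88 - 208 + 3*256) = 358 + (-88 - 208 + 768) = 358 + 472 = 830)
-f = -1*830 = -830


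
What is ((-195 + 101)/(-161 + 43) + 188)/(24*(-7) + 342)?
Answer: 3713/3422 ≈ 1.0850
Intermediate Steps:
((-195 + 101)/(-161 + 43) + 188)/(24*(-7) + 342) = (-94/(-118) + 188)/(-168 + 342) = (-94*(-1/118) + 188)/174 = (47/59 + 188)*(1/174) = (11139/59)*(1/174) = 3713/3422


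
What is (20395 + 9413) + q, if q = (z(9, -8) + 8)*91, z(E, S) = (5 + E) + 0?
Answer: 31810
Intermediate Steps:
z(E, S) = 5 + E
q = 2002 (q = ((5 + 9) + 8)*91 = (14 + 8)*91 = 22*91 = 2002)
(20395 + 9413) + q = (20395 + 9413) + 2002 = 29808 + 2002 = 31810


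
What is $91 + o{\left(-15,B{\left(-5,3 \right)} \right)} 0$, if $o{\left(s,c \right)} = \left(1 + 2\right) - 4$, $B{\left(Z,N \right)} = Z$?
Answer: $91$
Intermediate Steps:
$o{\left(s,c \right)} = -1$ ($o{\left(s,c \right)} = 3 - 4 = -1$)
$91 + o{\left(-15,B{\left(-5,3 \right)} \right)} 0 = 91 - 0 = 91 + 0 = 91$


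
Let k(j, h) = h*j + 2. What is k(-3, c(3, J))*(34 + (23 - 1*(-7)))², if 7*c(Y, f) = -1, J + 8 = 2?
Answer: 69632/7 ≈ 9947.4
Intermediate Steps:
J = -6 (J = -8 + 2 = -6)
c(Y, f) = -⅐ (c(Y, f) = (⅐)*(-1) = -⅐)
k(j, h) = 2 + h*j
k(-3, c(3, J))*(34 + (23 - 1*(-7)))² = (2 - ⅐*(-3))*(34 + (23 - 1*(-7)))² = (2 + 3/7)*(34 + (23 + 7))² = 17*(34 + 30)²/7 = (17/7)*64² = (17/7)*4096 = 69632/7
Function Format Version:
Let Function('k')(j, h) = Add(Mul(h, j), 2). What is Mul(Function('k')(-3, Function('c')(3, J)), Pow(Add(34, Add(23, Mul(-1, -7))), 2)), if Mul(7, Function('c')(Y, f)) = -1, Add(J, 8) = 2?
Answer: Rational(69632, 7) ≈ 9947.4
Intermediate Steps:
J = -6 (J = Add(-8, 2) = -6)
Function('c')(Y, f) = Rational(-1, 7) (Function('c')(Y, f) = Mul(Rational(1, 7), -1) = Rational(-1, 7))
Function('k')(j, h) = Add(2, Mul(h, j))
Mul(Function('k')(-3, Function('c')(3, J)), Pow(Add(34, Add(23, Mul(-1, -7))), 2)) = Mul(Add(2, Mul(Rational(-1, 7), -3)), Pow(Add(34, Add(23, Mul(-1, -7))), 2)) = Mul(Add(2, Rational(3, 7)), Pow(Add(34, Add(23, 7)), 2)) = Mul(Rational(17, 7), Pow(Add(34, 30), 2)) = Mul(Rational(17, 7), Pow(64, 2)) = Mul(Rational(17, 7), 4096) = Rational(69632, 7)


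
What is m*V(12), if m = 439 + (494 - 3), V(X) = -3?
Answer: -2790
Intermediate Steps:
m = 930 (m = 439 + 491 = 930)
m*V(12) = 930*(-3) = -2790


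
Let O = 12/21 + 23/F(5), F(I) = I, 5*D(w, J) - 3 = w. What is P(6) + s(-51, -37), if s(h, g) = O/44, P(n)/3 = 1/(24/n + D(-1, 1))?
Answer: 1231/1540 ≈ 0.79935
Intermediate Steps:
D(w, J) = ⅗ + w/5
P(n) = 3/(⅖ + 24/n) (P(n) = 3/(24/n + (⅗ + (⅕)*(-1))) = 3/(24/n + (⅗ - ⅕)) = 3/(24/n + ⅖) = 3/(⅖ + 24/n))
O = 181/35 (O = 12/21 + 23/5 = 12*(1/21) + 23*(⅕) = 4/7 + 23/5 = 181/35 ≈ 5.1714)
s(h, g) = 181/1540 (s(h, g) = (181/35)/44 = (181/35)*(1/44) = 181/1540)
P(6) + s(-51, -37) = (15/2)*6/(60 + 6) + 181/1540 = (15/2)*6/66 + 181/1540 = (15/2)*6*(1/66) + 181/1540 = 15/22 + 181/1540 = 1231/1540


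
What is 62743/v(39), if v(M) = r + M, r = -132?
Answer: -62743/93 ≈ -674.66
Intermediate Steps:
v(M) = -132 + M
62743/v(39) = 62743/(-132 + 39) = 62743/(-93) = 62743*(-1/93) = -62743/93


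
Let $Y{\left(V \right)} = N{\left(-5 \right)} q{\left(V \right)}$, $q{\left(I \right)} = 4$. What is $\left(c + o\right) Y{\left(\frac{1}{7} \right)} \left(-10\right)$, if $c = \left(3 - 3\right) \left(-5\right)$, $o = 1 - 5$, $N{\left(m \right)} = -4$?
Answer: $-640$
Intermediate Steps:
$o = -4$
$c = 0$ ($c = 0 \left(-5\right) = 0$)
$Y{\left(V \right)} = -16$ ($Y{\left(V \right)} = \left(-4\right) 4 = -16$)
$\left(c + o\right) Y{\left(\frac{1}{7} \right)} \left(-10\right) = \left(0 - 4\right) \left(-16\right) \left(-10\right) = \left(-4\right) \left(-16\right) \left(-10\right) = 64 \left(-10\right) = -640$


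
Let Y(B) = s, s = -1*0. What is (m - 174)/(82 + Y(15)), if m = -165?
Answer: -339/82 ≈ -4.1341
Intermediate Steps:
s = 0
Y(B) = 0
(m - 174)/(82 + Y(15)) = (-165 - 174)/(82 + 0) = -339/82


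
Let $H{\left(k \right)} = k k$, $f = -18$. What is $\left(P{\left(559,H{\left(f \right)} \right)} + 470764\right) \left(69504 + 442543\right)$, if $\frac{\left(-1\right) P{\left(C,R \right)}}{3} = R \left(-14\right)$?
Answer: $248021229484$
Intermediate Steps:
$H{\left(k \right)} = k^{2}$
$P{\left(C,R \right)} = 42 R$ ($P{\left(C,R \right)} = - 3 R \left(-14\right) = - 3 \left(- 14 R\right) = 42 R$)
$\left(P{\left(559,H{\left(f \right)} \right)} + 470764\right) \left(69504 + 442543\right) = \left(42 \left(-18\right)^{2} + 470764\right) \left(69504 + 442543\right) = \left(42 \cdot 324 + 470764\right) 512047 = \left(13608 + 470764\right) 512047 = 484372 \cdot 512047 = 248021229484$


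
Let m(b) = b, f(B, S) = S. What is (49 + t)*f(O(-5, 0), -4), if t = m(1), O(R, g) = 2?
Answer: -200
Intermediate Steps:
t = 1
(49 + t)*f(O(-5, 0), -4) = (49 + 1)*(-4) = 50*(-4) = -200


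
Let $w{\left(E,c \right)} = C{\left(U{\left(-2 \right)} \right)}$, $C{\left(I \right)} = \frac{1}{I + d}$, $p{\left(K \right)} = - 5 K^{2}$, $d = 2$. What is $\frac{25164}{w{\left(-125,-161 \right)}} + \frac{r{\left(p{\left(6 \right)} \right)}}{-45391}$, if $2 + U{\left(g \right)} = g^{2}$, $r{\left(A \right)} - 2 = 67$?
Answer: $\frac{4568876427}{45391} \approx 1.0066 \cdot 10^{5}$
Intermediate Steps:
$r{\left(A \right)} = 69$ ($r{\left(A \right)} = 2 + 67 = 69$)
$U{\left(g \right)} = -2 + g^{2}$
$C{\left(I \right)} = \frac{1}{2 + I}$ ($C{\left(I \right)} = \frac{1}{I + 2} = \frac{1}{2 + I}$)
$w{\left(E,c \right)} = \frac{1}{4}$ ($w{\left(E,c \right)} = \frac{1}{2 - \left(2 - \left(-2\right)^{2}\right)} = \frac{1}{2 + \left(-2 + 4\right)} = \frac{1}{2 + 2} = \frac{1}{4}$)
$\frac{25164}{w{\left(-125,-161 \right)}} + \frac{r{\left(p{\left(6 \right)} \right)}}{-45391} = 25164 \frac{1}{\frac{1}{4}} + \frac{69}{-45391} = 25164 \cdot 4 + 69 \left(- \frac{1}{45391}\right) = 100656 - \frac{69}{45391} = \frac{4568876427}{45391}$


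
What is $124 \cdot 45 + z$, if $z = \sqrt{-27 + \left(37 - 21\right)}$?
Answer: $5580 + i \sqrt{11} \approx 5580.0 + 3.3166 i$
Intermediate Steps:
$z = i \sqrt{11}$ ($z = \sqrt{-27 + \left(37 - 21\right)} = \sqrt{-27 + 16} = \sqrt{-11} = i \sqrt{11} \approx 3.3166 i$)
$124 \cdot 45 + z = 124 \cdot 45 + i \sqrt{11} = 5580 + i \sqrt{11}$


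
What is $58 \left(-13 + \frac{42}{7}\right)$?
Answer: $-406$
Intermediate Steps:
$58 \left(-13 + \frac{42}{7}\right) = 58 \left(-13 + 42 \cdot \frac{1}{7}\right) = 58 \left(-13 + 6\right) = 58 \left(-7\right) = -406$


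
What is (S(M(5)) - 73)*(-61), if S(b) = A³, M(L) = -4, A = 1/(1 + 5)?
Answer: 961787/216 ≈ 4452.7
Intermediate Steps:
A = ⅙ (A = 1/6 = ⅙ ≈ 0.16667)
S(b) = 1/216 (S(b) = (⅙)³ = 1/216)
(S(M(5)) - 73)*(-61) = (1/216 - 73)*(-61) = -15767/216*(-61) = 961787/216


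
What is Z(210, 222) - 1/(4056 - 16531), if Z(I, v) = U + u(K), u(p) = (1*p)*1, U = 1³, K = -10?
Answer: -112274/12475 ≈ -8.9999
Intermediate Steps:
U = 1
u(p) = p (u(p) = p*1 = p)
Z(I, v) = -9 (Z(I, v) = 1 - 10 = -9)
Z(210, 222) - 1/(4056 - 16531) = -9 - 1/(4056 - 16531) = -9 - 1/(-12475) = -9 - 1*(-1/12475) = -9 + 1/12475 = -112274/12475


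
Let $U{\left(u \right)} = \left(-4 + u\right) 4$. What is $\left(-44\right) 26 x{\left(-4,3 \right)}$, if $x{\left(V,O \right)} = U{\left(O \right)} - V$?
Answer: $0$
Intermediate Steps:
$U{\left(u \right)} = -16 + 4 u$
$x{\left(V,O \right)} = -16 - V + 4 O$ ($x{\left(V,O \right)} = \left(-16 + 4 O\right) - V = -16 - V + 4 O$)
$\left(-44\right) 26 x{\left(-4,3 \right)} = \left(-44\right) 26 \left(-16 - -4 + 4 \cdot 3\right) = - 1144 \left(-16 + 4 + 12\right) = \left(-1144\right) 0 = 0$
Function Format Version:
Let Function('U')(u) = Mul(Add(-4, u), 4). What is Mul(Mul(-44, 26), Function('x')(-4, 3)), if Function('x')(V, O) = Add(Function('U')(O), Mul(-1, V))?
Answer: 0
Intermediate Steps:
Function('U')(u) = Add(-16, Mul(4, u))
Function('x')(V, O) = Add(-16, Mul(-1, V), Mul(4, O)) (Function('x')(V, O) = Add(Add(-16, Mul(4, O)), Mul(-1, V)) = Add(-16, Mul(-1, V), Mul(4, O)))
Mul(Mul(-44, 26), Function('x')(-4, 3)) = Mul(Mul(-44, 26), Add(-16, Mul(-1, -4), Mul(4, 3))) = Mul(-1144, Add(-16, 4, 12)) = Mul(-1144, 0) = 0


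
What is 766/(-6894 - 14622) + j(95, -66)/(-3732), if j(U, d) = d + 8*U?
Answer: -370642/1672869 ≈ -0.22156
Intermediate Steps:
766/(-6894 - 14622) + j(95, -66)/(-3732) = 766/(-6894 - 14622) + (-66 + 8*95)/(-3732) = 766/(-21516) + (-66 + 760)*(-1/3732) = 766*(-1/21516) + 694*(-1/3732) = -383/10758 - 347/1866 = -370642/1672869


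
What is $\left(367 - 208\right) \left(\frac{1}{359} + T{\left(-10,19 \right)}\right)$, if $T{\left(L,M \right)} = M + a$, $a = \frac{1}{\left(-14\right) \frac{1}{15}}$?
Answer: $\frac{14329557}{5026} \approx 2851.1$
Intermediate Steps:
$a = - \frac{15}{14}$ ($a = \frac{1}{\left(-14\right) \frac{1}{15}} = \frac{1}{- \frac{14}{15}} = - \frac{15}{14} \approx -1.0714$)
$T{\left(L,M \right)} = - \frac{15}{14} + M$ ($T{\left(L,M \right)} = M - \frac{15}{14} = - \frac{15}{14} + M$)
$\left(367 - 208\right) \left(\frac{1}{359} + T{\left(-10,19 \right)}\right) = \left(367 - 208\right) \left(\frac{1}{359} + \left(- \frac{15}{14} + 19\right)\right) = 159 \left(\frac{1}{359} + \frac{251}{14}\right) = 159 \cdot \frac{90123}{5026} = \frac{14329557}{5026}$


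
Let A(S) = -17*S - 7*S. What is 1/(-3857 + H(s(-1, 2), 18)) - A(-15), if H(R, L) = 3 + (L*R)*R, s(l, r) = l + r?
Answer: -1380961/3836 ≈ -360.00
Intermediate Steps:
H(R, L) = 3 + L*R**2
A(S) = -24*S
1/(-3857 + H(s(-1, 2), 18)) - A(-15) = 1/(-3857 + (3 + 18*(-1 + 2)**2)) - (-24)*(-15) = 1/(-3857 + (3 + 18*1**2)) - 1*360 = 1/(-3857 + (3 + 18*1)) - 360 = 1/(-3857 + (3 + 18)) - 360 = 1/(-3857 + 21) - 360 = 1/(-3836) - 360 = -1/3836 - 360 = -1380961/3836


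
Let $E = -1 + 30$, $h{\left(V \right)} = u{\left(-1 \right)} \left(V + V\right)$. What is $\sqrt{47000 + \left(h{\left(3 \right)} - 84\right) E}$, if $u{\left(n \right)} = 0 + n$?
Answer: $\sqrt{44390} \approx 210.69$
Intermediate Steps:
$u{\left(n \right)} = n$
$h{\left(V \right)} = - 2 V$ ($h{\left(V \right)} = - (V + V) = - 2 V$)
$E = 29$
$\sqrt{47000 + \left(h{\left(3 \right)} - 84\right) E} = \sqrt{47000 + \left(\left(-2\right) 3 - 84\right) 29} = \sqrt{47000 + \left(-6 - 84\right) 29} = \sqrt{47000 - 2610} = \sqrt{44390}$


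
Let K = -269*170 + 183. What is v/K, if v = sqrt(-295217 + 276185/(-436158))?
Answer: -13*I*sqrt(36923321814258)/6621896142 ≈ -0.011929*I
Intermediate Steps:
v = 13*I*sqrt(36923321814258)/145386 (v = sqrt(-295217 + 276185*(-1/436158)) = sqrt(-295217 - 276185/436158) = sqrt(-128761532471/436158) = 13*I*sqrt(36923321814258)/145386 ≈ 543.34*I)
K = -45547 (K = -45730 + 183 = -45547)
v/K = (13*I*sqrt(36923321814258)/145386)/(-45547) = (13*I*sqrt(36923321814258)/145386)*(-1/45547) = -13*I*sqrt(36923321814258)/6621896142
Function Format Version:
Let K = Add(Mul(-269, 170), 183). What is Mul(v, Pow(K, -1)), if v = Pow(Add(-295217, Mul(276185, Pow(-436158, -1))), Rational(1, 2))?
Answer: Mul(Rational(-13, 6621896142), I, Pow(36923321814258, Rational(1, 2))) ≈ Mul(-0.011929, I)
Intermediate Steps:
v = Mul(Rational(13, 145386), I, Pow(36923321814258, Rational(1, 2))) (v = Pow(Add(-295217, Mul(276185, Rational(-1, 436158))), Rational(1, 2)) = Pow(Add(-295217, Rational(-276185, 436158)), Rational(1, 2)) = Pow(Rational(-128761532471, 436158), Rational(1, 2)) = Mul(Rational(13, 145386), I, Pow(36923321814258, Rational(1, 2))) ≈ Mul(543.34, I))
K = -45547 (K = Add(-45730, 183) = -45547)
Mul(v, Pow(K, -1)) = Mul(Mul(Rational(13, 145386), I, Pow(36923321814258, Rational(1, 2))), Pow(-45547, -1)) = Mul(Mul(Rational(13, 145386), I, Pow(36923321814258, Rational(1, 2))), Rational(-1, 45547)) = Mul(Rational(-13, 6621896142), I, Pow(36923321814258, Rational(1, 2)))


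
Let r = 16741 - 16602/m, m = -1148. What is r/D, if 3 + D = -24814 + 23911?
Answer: -9617635/520044 ≈ -18.494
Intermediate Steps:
D = -906 (D = -3 + (-24814 + 23911) = -3 - 903 = -906)
r = 9617635/574 (r = 16741 - 16602/(-1148) = 16741 - 16602*(-1)/1148 = 16741 - 1*(-8301/574) = 16741 + 8301/574 = 9617635/574 ≈ 16755.)
r/D = (9617635/574)/(-906) = (9617635/574)*(-1/906) = -9617635/520044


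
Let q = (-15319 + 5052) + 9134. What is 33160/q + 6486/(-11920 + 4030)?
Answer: -44830173/1489895 ≈ -30.089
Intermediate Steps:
q = -1133 (q = -10267 + 9134 = -1133)
33160/q + 6486/(-11920 + 4030) = 33160/(-1133) + 6486/(-11920 + 4030) = 33160*(-1/1133) + 6486/(-7890) = -33160/1133 + 6486*(-1/7890) = -33160/1133 - 1081/1315 = -44830173/1489895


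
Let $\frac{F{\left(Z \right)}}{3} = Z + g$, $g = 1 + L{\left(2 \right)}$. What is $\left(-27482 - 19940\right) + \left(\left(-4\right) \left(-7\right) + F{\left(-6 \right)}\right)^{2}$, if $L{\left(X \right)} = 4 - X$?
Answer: $-47061$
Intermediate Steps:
$g = 3$ ($g = 1 + \left(4 - 2\right) = 1 + 2 = 3$)
$F{\left(Z \right)} = 9 + 3 Z$ ($F{\left(Z \right)} = 3 \left(Z + 3\right) = 3 \left(3 + Z\right) = 9 + 3 Z$)
$\left(-27482 - 19940\right) + \left(\left(-4\right) \left(-7\right) + F{\left(-6 \right)}\right)^{2} = \left(-27482 - 19940\right) + \left(\left(-4\right) \left(-7\right) + \left(9 + 3 \left(-6\right)\right)\right)^{2} = -47422 + \left(28 + \left(9 - 18\right)\right)^{2} = -47422 + \left(28 - 9\right)^{2} = -47422 + 19^{2} = -47422 + 361 = -47061$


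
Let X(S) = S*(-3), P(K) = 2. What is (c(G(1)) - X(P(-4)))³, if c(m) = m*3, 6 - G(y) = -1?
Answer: 19683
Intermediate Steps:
G(y) = 7 (G(y) = 6 - 1*(-1) = 6 + 1 = 7)
c(m) = 3*m
X(S) = -3*S
(c(G(1)) - X(P(-4)))³ = (3*7 - (-3)*2)³ = (21 - 1*(-6))³ = (21 + 6)³ = 27³ = 19683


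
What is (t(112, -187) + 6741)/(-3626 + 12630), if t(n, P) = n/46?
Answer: 155099/207092 ≈ 0.74894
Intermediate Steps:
t(n, P) = n/46 (t(n, P) = n*(1/46) = n/46)
(t(112, -187) + 6741)/(-3626 + 12630) = ((1/46)*112 + 6741)/(-3626 + 12630) = (56/23 + 6741)/9004 = (155099/23)*(1/9004) = 155099/207092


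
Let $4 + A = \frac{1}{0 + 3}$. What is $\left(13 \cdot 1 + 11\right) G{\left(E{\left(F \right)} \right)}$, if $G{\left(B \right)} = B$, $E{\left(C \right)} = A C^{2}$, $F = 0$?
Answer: $0$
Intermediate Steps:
$A = - \frac{11}{3}$ ($A = -4 + \frac{1}{0 + 3} = -4 + \frac{1}{3} = - \frac{11}{3} \approx -3.6667$)
$E{\left(C \right)} = - \frac{11 C^{2}}{3}$
$\left(13 \cdot 1 + 11\right) G{\left(E{\left(F \right)} \right)} = \left(13 \cdot 1 + 11\right) \left(- \frac{11 \cdot 0^{2}}{3}\right) = \left(13 + 11\right) \left(\left(- \frac{11}{3}\right) 0\right) = 24 \cdot 0 = 0$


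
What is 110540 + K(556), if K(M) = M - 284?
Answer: 110812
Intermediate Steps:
K(M) = -284 + M
110540 + K(556) = 110540 + (-284 + 556) = 110540 + 272 = 110812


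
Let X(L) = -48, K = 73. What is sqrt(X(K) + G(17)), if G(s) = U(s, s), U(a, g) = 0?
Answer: 4*I*sqrt(3) ≈ 6.9282*I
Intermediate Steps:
G(s) = 0
sqrt(X(K) + G(17)) = sqrt(-48 + 0) = sqrt(-48) = 4*I*sqrt(3)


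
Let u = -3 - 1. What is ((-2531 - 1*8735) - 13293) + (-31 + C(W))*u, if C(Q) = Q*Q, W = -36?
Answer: -29619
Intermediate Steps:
C(Q) = Q**2
u = -4
((-2531 - 1*8735) - 13293) + (-31 + C(W))*u = ((-2531 - 1*8735) - 13293) + (-31 + (-36)**2)*(-4) = ((-2531 - 8735) - 13293) + (-31 + 1296)*(-4) = (-11266 - 13293) + 1265*(-4) = -24559 - 5060 = -29619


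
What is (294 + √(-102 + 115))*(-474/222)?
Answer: -23226/37 - 79*√13/37 ≈ -635.43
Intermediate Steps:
(294 + √(-102 + 115))*(-474/222) = (294 + √13)*(-474*1/222) = (294 + √13)*(-79/37) = -23226/37 - 79*√13/37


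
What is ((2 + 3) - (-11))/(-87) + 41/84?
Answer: 247/812 ≈ 0.30419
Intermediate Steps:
((2 + 3) - (-11))/(-87) + 41/84 = (5 - 11*(-1))*(-1/87) + 41*(1/84) = (5 + 11)*(-1/87) + 41/84 = 16*(-1/87) + 41/84 = -16/87 + 41/84 = 247/812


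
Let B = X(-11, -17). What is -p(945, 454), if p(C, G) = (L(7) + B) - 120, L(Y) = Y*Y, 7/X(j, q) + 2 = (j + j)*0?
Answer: 149/2 ≈ 74.500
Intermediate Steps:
X(j, q) = -7/2 (X(j, q) = 7/(-2 + (j + j)*0) = 7/(-2 + (2*j)*0) = 7/(-2 + 0) = 7/(-2) = 7*(-½) = -7/2)
L(Y) = Y²
B = -7/2 ≈ -3.5000
p(C, G) = -149/2 (p(C, G) = (7² - 7/2) - 120 = (49 - 7/2) - 120 = 91/2 - 120 = -149/2)
-p(945, 454) = -1*(-149/2) = 149/2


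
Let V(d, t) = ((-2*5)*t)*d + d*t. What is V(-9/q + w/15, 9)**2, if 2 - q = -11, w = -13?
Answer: 67371264/4225 ≈ 15946.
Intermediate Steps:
q = 13 (q = 2 - 1*(-11) = 2 + 11 = 13)
V(d, t) = -9*d*t (V(d, t) = (-10*t)*d + d*t = -10*d*t + d*t = -9*d*t)
V(-9/q + w/15, 9)**2 = (-9*(-9/13 - 13/15)*9)**2 = (-9*(-304/195)*9)**2 = (8208/65)**2 = 67371264/4225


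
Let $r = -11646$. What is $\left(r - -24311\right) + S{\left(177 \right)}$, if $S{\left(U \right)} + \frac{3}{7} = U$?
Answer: $\frac{89891}{7} \approx 12842.0$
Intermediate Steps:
$S{\left(U \right)} = - \frac{3}{7} + U$
$\left(r - -24311\right) + S{\left(177 \right)} = \left(-11646 - -24311\right) + \left(- \frac{3}{7} + 177\right) = \left(-11646 + 24311\right) + \frac{1236}{7} = 12665 + \frac{1236}{7} = \frac{89891}{7}$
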